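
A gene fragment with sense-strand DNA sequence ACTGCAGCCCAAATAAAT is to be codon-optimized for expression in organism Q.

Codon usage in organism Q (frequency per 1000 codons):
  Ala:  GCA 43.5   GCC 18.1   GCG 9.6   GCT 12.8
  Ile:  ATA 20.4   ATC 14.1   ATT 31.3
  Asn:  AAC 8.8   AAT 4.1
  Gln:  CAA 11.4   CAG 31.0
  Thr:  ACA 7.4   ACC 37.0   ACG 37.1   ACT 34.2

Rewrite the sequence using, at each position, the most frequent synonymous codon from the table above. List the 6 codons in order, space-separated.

ACG GCA GCA CAG ATT AAC

Codon 1 (Thr): best is ACG at 37.1.
Codon 2 (Ala): best is GCA at 43.5.
Codon 3 (Ala): best is GCA at 43.5.
Codon 4 (Gln): best is CAG at 31.0.
Codon 5 (Ile): best is ATT at 31.3.
Codon 6 (Asn): best is AAC at 8.8.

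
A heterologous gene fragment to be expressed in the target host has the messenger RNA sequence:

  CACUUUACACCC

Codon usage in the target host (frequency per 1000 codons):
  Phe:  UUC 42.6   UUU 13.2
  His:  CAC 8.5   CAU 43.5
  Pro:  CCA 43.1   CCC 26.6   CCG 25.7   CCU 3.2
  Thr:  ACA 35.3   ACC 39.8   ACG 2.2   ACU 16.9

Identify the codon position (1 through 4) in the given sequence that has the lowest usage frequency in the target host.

1

Codon 1 CAC (His): 8.5 per 1000.
Codon 2 UUU (Phe): 13.2 per 1000.
Codon 3 ACA (Thr): 35.3 per 1000.
Codon 4 CCC (Pro): 26.6 per 1000.
Lowest frequency is 8.5 at codon 1.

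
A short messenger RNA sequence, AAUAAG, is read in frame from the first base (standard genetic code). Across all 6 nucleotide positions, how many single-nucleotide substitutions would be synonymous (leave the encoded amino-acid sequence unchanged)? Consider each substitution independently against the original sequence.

Codon 1 (AAU, Asn): 1 synonymous substitution.
Codon 2 (AAG, Lys): 1 synonymous substitution.
Total: 1 + 1 = 2.

2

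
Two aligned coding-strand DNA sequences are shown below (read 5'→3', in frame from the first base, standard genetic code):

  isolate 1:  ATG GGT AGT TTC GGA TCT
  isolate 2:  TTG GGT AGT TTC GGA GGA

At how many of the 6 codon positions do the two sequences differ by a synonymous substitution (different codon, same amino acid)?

0

Codon 1: ATG Met / TTG Leu — nonsynonymous.
Codon 2: GGT Gly / GGT Gly — identical.
Codon 3: AGT Ser / AGT Ser — identical.
Codon 4: TTC Phe / TTC Phe — identical.
Codon 5: GGA Gly / GGA Gly — identical.
Codon 6: TCT Ser / GGA Gly — nonsynonymous.
Synonymous differences: 0.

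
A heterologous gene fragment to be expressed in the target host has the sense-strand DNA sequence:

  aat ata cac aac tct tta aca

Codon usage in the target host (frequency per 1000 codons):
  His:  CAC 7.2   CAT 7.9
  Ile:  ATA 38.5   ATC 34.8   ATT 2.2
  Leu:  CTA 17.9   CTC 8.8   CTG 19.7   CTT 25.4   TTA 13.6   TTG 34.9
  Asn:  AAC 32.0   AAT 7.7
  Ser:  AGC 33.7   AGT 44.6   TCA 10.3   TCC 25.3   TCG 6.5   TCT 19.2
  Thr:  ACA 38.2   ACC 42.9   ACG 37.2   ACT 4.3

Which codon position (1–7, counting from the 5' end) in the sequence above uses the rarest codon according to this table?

3

Codon 1 AAT (Asn): 7.7 per 1000.
Codon 2 ATA (Ile): 38.5 per 1000.
Codon 3 CAC (His): 7.2 per 1000.
Codon 4 AAC (Asn): 32.0 per 1000.
Codon 5 TCT (Ser): 19.2 per 1000.
Codon 6 TTA (Leu): 13.6 per 1000.
Codon 7 ACA (Thr): 38.2 per 1000.
Lowest frequency is 7.2 at codon 3.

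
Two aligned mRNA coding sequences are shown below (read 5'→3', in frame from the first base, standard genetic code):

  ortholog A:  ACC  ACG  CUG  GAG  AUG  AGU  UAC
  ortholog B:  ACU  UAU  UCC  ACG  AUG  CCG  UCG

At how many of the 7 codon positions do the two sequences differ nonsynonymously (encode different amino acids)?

5

Codon 1: ACC Thr / ACU Thr — synonymous.
Codon 2: ACG Thr / UAU Tyr — nonsynonymous.
Codon 3: CUG Leu / UCC Ser — nonsynonymous.
Codon 4: GAG Glu / ACG Thr — nonsynonymous.
Codon 5: AUG Met / AUG Met — identical.
Codon 6: AGU Ser / CCG Pro — nonsynonymous.
Codon 7: UAC Tyr / UCG Ser — nonsynonymous.
Nonsynonymous differences: 5.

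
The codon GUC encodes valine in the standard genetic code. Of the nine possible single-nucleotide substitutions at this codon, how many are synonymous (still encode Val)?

3

Position 1: none → 0 synonymous.
Position 2: none → 0 synonymous.
Position 3: GUU, GUA, GUG → 3 synonymous.
Total: 0 + 0 + 3 = 3.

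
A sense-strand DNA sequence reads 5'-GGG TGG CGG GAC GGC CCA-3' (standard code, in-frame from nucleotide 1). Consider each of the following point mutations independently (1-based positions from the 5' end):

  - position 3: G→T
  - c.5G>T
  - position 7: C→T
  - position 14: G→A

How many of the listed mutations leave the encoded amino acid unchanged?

Codon 1: GGG (Gly) → GGT (Gly) — synonymous.
Codon 2: TGG (Trp) → TTG (Leu) — missense.
Codon 3: CGG (Arg) → TGG (Trp) — missense.
Codon 5: GGC (Gly) → GAC (Asp) — missense.
Synonymous: 1 of 4.

1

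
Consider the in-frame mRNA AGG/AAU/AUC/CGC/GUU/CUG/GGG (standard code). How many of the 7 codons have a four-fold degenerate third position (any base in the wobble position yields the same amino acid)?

Codon 1 AGG (Arg): third position 2-fold.
Codon 2 AAU (Asn): third position 2-fold.
Codon 3 AUC (Ile): third position 3-fold.
Codon 4 CGC (Arg): third position 4-fold.
Codon 5 GUU (Val): third position 4-fold.
Codon 6 CUG (Leu): third position 4-fold.
Codon 7 GGG (Gly): third position 4-fold.
Four-fold degenerate third positions: 4.

4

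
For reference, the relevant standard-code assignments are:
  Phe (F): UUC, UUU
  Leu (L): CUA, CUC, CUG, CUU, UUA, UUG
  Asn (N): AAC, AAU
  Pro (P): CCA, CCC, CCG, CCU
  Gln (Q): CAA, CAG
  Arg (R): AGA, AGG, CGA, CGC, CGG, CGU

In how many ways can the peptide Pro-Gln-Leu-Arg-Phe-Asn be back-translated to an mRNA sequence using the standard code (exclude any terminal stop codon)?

1152

Pro: 4 codons.
Gln: 2 codons.
Leu: 6 codons.
Arg: 6 codons.
Phe: 2 codons.
Asn: 2 codons.
4 × 2 × 6 × 6 × 2 × 2 = 1152.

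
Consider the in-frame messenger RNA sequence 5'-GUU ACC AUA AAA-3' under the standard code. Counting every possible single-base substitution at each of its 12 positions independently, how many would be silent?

Codon 1 (GUU, Val): 3 synonymous substitutions.
Codon 2 (ACC, Thr): 3 synonymous substitutions.
Codon 3 (AUA, Ile): 2 synonymous substitutions.
Codon 4 (AAA, Lys): 1 synonymous substitution.
Total: 3 + 3 + 2 + 1 = 9.

9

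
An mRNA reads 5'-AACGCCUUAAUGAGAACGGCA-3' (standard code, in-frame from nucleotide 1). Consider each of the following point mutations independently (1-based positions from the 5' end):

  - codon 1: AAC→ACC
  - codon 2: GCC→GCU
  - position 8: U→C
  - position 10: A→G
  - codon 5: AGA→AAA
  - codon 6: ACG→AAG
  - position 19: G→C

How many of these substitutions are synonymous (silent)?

Codon 1: AAC (Asn) → ACC (Thr) — missense.
Codon 2: GCC (Ala) → GCU (Ala) — synonymous.
Codon 3: UUA (Leu) → UCA (Ser) — missense.
Codon 4: AUG (Met) → GUG (Val) — missense.
Codon 5: AGA (Arg) → AAA (Lys) — missense.
Codon 6: ACG (Thr) → AAG (Lys) — missense.
Codon 7: GCA (Ala) → CCA (Pro) — missense.
Synonymous: 1 of 7.

1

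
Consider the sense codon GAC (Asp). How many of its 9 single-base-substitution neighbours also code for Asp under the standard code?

Position 1: none → 0 synonymous.
Position 2: none → 0 synonymous.
Position 3: GAT → 1 synonymous.
Total: 0 + 0 + 1 = 1.

1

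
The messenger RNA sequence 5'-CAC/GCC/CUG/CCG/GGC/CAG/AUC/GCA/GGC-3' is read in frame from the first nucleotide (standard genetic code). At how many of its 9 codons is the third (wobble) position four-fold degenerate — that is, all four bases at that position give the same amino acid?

Codon 1 CAC (His): third position 2-fold.
Codon 2 GCC (Ala): third position 4-fold.
Codon 3 CUG (Leu): third position 4-fold.
Codon 4 CCG (Pro): third position 4-fold.
Codon 5 GGC (Gly): third position 4-fold.
Codon 6 CAG (Gln): third position 2-fold.
Codon 7 AUC (Ile): third position 3-fold.
Codon 8 GCA (Ala): third position 4-fold.
Codon 9 GGC (Gly): third position 4-fold.
Four-fold degenerate third positions: 6.

6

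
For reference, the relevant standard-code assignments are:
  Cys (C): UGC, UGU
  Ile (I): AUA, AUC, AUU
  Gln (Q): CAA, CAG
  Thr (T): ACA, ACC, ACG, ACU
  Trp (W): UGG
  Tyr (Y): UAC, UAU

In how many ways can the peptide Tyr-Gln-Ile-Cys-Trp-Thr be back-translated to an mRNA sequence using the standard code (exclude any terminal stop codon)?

Tyr: 2 codons.
Gln: 2 codons.
Ile: 3 codons.
Cys: 2 codons.
Trp: 1 codon.
Thr: 4 codons.
2 × 2 × 3 × 2 × 1 × 4 = 96.

96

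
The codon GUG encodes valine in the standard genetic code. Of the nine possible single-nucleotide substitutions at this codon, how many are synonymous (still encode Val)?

Position 1: none → 0 synonymous.
Position 2: none → 0 synonymous.
Position 3: GUU, GUC, GUA → 3 synonymous.
Total: 0 + 0 + 3 = 3.

3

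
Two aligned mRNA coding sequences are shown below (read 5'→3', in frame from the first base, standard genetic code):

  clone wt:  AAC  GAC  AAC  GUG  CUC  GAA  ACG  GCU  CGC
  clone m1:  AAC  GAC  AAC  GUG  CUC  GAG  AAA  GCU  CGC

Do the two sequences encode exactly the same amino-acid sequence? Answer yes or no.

no

Codon 1: AAC Asn / AAC Asn — identical.
Codon 2: GAC Asp / GAC Asp — identical.
Codon 3: AAC Asn / AAC Asn — identical.
Codon 4: GUG Val / GUG Val — identical.
Codon 5: CUC Leu / CUC Leu — identical.
Codon 6: GAA Glu / GAG Glu — synonymous.
Codon 7: ACG Thr / AAA Lys — nonsynonymous.
Codon 8: GCU Ala / GCU Ala — identical.
Codon 9: CGC Arg / CGC Arg — identical.
Nonsynonymous differences: 1 → different protein.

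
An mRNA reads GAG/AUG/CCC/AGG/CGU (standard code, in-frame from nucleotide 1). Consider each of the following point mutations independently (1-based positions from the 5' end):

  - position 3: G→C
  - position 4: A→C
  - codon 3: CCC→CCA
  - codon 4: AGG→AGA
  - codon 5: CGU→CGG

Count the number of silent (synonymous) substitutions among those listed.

Codon 1: GAG (Glu) → GAC (Asp) — missense.
Codon 2: AUG (Met) → CUG (Leu) — missense.
Codon 3: CCC (Pro) → CCA (Pro) — synonymous.
Codon 4: AGG (Arg) → AGA (Arg) — synonymous.
Codon 5: CGU (Arg) → CGG (Arg) — synonymous.
Synonymous: 3 of 5.

3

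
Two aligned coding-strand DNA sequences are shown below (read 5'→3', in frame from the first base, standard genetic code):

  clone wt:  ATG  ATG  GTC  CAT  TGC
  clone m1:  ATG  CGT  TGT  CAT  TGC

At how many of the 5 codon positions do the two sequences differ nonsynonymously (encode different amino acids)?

Codon 1: ATG Met / ATG Met — identical.
Codon 2: ATG Met / CGT Arg — nonsynonymous.
Codon 3: GTC Val / TGT Cys — nonsynonymous.
Codon 4: CAT His / CAT His — identical.
Codon 5: TGC Cys / TGC Cys — identical.
Nonsynonymous differences: 2.

2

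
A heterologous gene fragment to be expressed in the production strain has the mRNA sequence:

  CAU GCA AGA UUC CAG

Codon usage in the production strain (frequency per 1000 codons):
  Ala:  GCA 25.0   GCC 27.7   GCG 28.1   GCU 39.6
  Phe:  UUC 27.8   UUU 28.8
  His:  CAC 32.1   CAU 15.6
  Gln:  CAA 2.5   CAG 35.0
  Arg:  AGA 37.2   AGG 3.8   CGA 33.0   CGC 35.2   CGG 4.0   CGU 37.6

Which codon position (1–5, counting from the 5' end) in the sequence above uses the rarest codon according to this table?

Codon 1 CAU (His): 15.6 per 1000.
Codon 2 GCA (Ala): 25.0 per 1000.
Codon 3 AGA (Arg): 37.2 per 1000.
Codon 4 UUC (Phe): 27.8 per 1000.
Codon 5 CAG (Gln): 35.0 per 1000.
Lowest frequency is 15.6 at codon 1.

1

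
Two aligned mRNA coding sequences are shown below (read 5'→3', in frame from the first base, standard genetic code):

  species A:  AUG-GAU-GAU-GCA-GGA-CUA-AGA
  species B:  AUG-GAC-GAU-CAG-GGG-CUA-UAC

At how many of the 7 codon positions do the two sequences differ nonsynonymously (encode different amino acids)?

2

Codon 1: AUG Met / AUG Met — identical.
Codon 2: GAU Asp / GAC Asp — synonymous.
Codon 3: GAU Asp / GAU Asp — identical.
Codon 4: GCA Ala / CAG Gln — nonsynonymous.
Codon 5: GGA Gly / GGG Gly — synonymous.
Codon 6: CUA Leu / CUA Leu — identical.
Codon 7: AGA Arg / UAC Tyr — nonsynonymous.
Nonsynonymous differences: 2.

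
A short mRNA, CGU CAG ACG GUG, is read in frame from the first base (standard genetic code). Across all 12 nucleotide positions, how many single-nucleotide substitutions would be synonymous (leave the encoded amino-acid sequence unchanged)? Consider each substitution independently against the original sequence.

10

Codon 1 (CGU, Arg): 3 synonymous substitutions.
Codon 2 (CAG, Gln): 1 synonymous substitution.
Codon 3 (ACG, Thr): 3 synonymous substitutions.
Codon 4 (GUG, Val): 3 synonymous substitutions.
Total: 3 + 1 + 3 + 3 = 10.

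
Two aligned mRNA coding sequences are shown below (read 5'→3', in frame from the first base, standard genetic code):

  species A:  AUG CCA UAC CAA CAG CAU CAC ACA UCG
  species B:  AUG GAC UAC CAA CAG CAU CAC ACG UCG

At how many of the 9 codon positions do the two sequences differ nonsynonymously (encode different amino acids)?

Codon 1: AUG Met / AUG Met — identical.
Codon 2: CCA Pro / GAC Asp — nonsynonymous.
Codon 3: UAC Tyr / UAC Tyr — identical.
Codon 4: CAA Gln / CAA Gln — identical.
Codon 5: CAG Gln / CAG Gln — identical.
Codon 6: CAU His / CAU His — identical.
Codon 7: CAC His / CAC His — identical.
Codon 8: ACA Thr / ACG Thr — synonymous.
Codon 9: UCG Ser / UCG Ser — identical.
Nonsynonymous differences: 1.

1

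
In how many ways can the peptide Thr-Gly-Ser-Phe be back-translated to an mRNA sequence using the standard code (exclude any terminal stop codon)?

Thr: 4 codons.
Gly: 4 codons.
Ser: 6 codons.
Phe: 2 codons.
4 × 4 × 6 × 2 = 192.

192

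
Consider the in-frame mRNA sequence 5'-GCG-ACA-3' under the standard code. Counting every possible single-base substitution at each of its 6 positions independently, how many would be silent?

Codon 1 (GCG, Ala): 3 synonymous substitutions.
Codon 2 (ACA, Thr): 3 synonymous substitutions.
Total: 3 + 3 = 6.

6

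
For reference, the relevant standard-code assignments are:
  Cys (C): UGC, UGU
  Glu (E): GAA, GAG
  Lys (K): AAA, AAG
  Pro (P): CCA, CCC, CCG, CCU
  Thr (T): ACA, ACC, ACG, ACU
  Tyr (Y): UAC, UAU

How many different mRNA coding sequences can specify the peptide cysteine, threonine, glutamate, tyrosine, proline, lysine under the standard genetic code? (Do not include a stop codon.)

Cys: 2 codons.
Thr: 4 codons.
Glu: 2 codons.
Tyr: 2 codons.
Pro: 4 codons.
Lys: 2 codons.
2 × 4 × 2 × 2 × 4 × 2 = 256.

256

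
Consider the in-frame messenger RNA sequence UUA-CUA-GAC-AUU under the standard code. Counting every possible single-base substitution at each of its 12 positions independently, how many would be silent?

9

Codon 1 (UUA, Leu): 2 synonymous substitutions.
Codon 2 (CUA, Leu): 4 synonymous substitutions.
Codon 3 (GAC, Asp): 1 synonymous substitution.
Codon 4 (AUU, Ile): 2 synonymous substitutions.
Total: 2 + 4 + 1 + 2 = 9.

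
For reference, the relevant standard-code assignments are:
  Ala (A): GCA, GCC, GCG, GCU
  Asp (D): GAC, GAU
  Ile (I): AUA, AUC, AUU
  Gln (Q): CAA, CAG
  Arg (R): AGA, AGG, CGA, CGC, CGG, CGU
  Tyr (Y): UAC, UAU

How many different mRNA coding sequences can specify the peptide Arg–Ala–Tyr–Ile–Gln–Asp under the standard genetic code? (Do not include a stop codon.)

Arg: 6 codons.
Ala: 4 codons.
Tyr: 2 codons.
Ile: 3 codons.
Gln: 2 codons.
Asp: 2 codons.
6 × 4 × 2 × 3 × 2 × 2 = 576.

576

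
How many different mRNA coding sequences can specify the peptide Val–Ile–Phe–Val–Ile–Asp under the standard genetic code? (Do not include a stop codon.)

Val: 4 codons.
Ile: 3 codons.
Phe: 2 codons.
Val: 4 codons.
Ile: 3 codons.
Asp: 2 codons.
4 × 3 × 2 × 4 × 3 × 2 = 576.

576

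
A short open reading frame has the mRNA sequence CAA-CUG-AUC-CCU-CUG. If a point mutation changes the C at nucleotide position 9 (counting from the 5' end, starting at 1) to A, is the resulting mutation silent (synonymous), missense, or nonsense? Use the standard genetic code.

silent

Position 9 falls in codon 3: AUC → Ile.
After the substitution the codon is AUA → Ile.
Both encode Ile, so the change is synonymous.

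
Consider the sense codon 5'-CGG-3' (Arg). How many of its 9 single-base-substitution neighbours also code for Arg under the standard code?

Position 1: AGG → 1 synonymous.
Position 2: none → 0 synonymous.
Position 3: CGT, CGC, CGA → 3 synonymous.
Total: 1 + 0 + 3 = 4.

4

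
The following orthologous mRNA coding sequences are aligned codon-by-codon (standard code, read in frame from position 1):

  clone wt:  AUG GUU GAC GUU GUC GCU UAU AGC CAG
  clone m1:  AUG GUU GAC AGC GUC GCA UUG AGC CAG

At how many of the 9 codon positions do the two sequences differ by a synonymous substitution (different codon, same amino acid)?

1

Codon 1: AUG Met / AUG Met — identical.
Codon 2: GUU Val / GUU Val — identical.
Codon 3: GAC Asp / GAC Asp — identical.
Codon 4: GUU Val / AGC Ser — nonsynonymous.
Codon 5: GUC Val / GUC Val — identical.
Codon 6: GCU Ala / GCA Ala — synonymous.
Codon 7: UAU Tyr / UUG Leu — nonsynonymous.
Codon 8: AGC Ser / AGC Ser — identical.
Codon 9: CAG Gln / CAG Gln — identical.
Synonymous differences: 1.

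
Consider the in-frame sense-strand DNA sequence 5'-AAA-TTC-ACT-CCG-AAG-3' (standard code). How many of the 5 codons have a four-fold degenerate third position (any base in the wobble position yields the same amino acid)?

Codon 1 AAA (Lys): third position 2-fold.
Codon 2 TTC (Phe): third position 2-fold.
Codon 3 ACT (Thr): third position 4-fold.
Codon 4 CCG (Pro): third position 4-fold.
Codon 5 AAG (Lys): third position 2-fold.
Four-fold degenerate third positions: 2.

2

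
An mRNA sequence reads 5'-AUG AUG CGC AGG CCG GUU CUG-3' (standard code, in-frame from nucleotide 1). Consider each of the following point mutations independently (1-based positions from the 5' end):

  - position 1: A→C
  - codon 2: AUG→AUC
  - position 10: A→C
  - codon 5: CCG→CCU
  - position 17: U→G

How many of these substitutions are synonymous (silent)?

2

Codon 1: AUG (Met) → CUG (Leu) — missense.
Codon 2: AUG (Met) → AUC (Ile) — missense.
Codon 4: AGG (Arg) → CGG (Arg) — synonymous.
Codon 5: CCG (Pro) → CCU (Pro) — synonymous.
Codon 6: GUU (Val) → GGU (Gly) — missense.
Synonymous: 2 of 5.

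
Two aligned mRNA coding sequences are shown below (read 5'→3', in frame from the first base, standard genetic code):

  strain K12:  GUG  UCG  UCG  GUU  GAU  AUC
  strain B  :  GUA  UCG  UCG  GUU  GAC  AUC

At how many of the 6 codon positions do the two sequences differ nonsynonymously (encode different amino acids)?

Codon 1: GUG Val / GUA Val — synonymous.
Codon 2: UCG Ser / UCG Ser — identical.
Codon 3: UCG Ser / UCG Ser — identical.
Codon 4: GUU Val / GUU Val — identical.
Codon 5: GAU Asp / GAC Asp — synonymous.
Codon 6: AUC Ile / AUC Ile — identical.
Nonsynonymous differences: 0.

0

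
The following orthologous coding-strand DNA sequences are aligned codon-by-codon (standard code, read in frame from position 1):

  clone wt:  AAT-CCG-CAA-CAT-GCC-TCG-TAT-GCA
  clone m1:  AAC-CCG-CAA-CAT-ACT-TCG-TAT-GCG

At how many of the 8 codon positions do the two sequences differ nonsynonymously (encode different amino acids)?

1

Codon 1: AAT Asn / AAC Asn — synonymous.
Codon 2: CCG Pro / CCG Pro — identical.
Codon 3: CAA Gln / CAA Gln — identical.
Codon 4: CAT His / CAT His — identical.
Codon 5: GCC Ala / ACT Thr — nonsynonymous.
Codon 6: TCG Ser / TCG Ser — identical.
Codon 7: TAT Tyr / TAT Tyr — identical.
Codon 8: GCA Ala / GCG Ala — synonymous.
Nonsynonymous differences: 1.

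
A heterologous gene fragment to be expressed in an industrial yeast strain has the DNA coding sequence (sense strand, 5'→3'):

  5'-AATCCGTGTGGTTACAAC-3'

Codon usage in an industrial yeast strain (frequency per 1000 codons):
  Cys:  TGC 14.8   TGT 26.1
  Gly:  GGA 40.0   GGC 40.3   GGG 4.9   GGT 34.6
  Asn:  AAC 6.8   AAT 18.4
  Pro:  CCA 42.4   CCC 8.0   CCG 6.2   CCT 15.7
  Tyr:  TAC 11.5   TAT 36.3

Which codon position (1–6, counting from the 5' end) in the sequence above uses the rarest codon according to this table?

Codon 1 AAT (Asn): 18.4 per 1000.
Codon 2 CCG (Pro): 6.2 per 1000.
Codon 3 TGT (Cys): 26.1 per 1000.
Codon 4 GGT (Gly): 34.6 per 1000.
Codon 5 TAC (Tyr): 11.5 per 1000.
Codon 6 AAC (Asn): 6.8 per 1000.
Lowest frequency is 6.2 at codon 2.

2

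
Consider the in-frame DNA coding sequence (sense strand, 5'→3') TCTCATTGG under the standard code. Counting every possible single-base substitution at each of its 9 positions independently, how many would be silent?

4

Codon 1 (TCT, Ser): 3 synonymous substitutions.
Codon 2 (CAT, His): 1 synonymous substitution.
Codon 3 (TGG, Trp): 0 synonymous substitutions.
Total: 3 + 1 + 0 = 4.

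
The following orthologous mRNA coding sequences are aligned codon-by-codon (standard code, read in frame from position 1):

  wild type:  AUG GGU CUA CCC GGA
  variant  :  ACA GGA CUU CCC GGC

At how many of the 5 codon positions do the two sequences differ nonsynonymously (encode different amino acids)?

1

Codon 1: AUG Met / ACA Thr — nonsynonymous.
Codon 2: GGU Gly / GGA Gly — synonymous.
Codon 3: CUA Leu / CUU Leu — synonymous.
Codon 4: CCC Pro / CCC Pro — identical.
Codon 5: GGA Gly / GGC Gly — synonymous.
Nonsynonymous differences: 1.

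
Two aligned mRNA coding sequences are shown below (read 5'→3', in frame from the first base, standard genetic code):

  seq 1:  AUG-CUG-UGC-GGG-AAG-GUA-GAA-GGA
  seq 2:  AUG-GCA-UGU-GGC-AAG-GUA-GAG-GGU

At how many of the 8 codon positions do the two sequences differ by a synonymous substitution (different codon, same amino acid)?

4

Codon 1: AUG Met / AUG Met — identical.
Codon 2: CUG Leu / GCA Ala — nonsynonymous.
Codon 3: UGC Cys / UGU Cys — synonymous.
Codon 4: GGG Gly / GGC Gly — synonymous.
Codon 5: AAG Lys / AAG Lys — identical.
Codon 6: GUA Val / GUA Val — identical.
Codon 7: GAA Glu / GAG Glu — synonymous.
Codon 8: GGA Gly / GGU Gly — synonymous.
Synonymous differences: 4.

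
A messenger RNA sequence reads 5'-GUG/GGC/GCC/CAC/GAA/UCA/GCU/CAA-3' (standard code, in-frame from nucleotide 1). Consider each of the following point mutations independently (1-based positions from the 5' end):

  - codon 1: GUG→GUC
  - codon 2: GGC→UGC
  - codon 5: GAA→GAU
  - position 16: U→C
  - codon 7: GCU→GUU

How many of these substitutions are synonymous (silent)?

Codon 1: GUG (Val) → GUC (Val) — synonymous.
Codon 2: GGC (Gly) → UGC (Cys) — missense.
Codon 5: GAA (Glu) → GAU (Asp) — missense.
Codon 6: UCA (Ser) → CCA (Pro) — missense.
Codon 7: GCU (Ala) → GUU (Val) — missense.
Synonymous: 1 of 5.

1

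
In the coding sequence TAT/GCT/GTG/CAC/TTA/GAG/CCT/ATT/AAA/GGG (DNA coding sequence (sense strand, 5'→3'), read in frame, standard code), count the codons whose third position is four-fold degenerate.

4

Codon 1 TAT (Tyr): third position 2-fold.
Codon 2 GCT (Ala): third position 4-fold.
Codon 3 GTG (Val): third position 4-fold.
Codon 4 CAC (His): third position 2-fold.
Codon 5 TTA (Leu): third position 2-fold.
Codon 6 GAG (Glu): third position 2-fold.
Codon 7 CCT (Pro): third position 4-fold.
Codon 8 ATT (Ile): third position 3-fold.
Codon 9 AAA (Lys): third position 2-fold.
Codon 10 GGG (Gly): third position 4-fold.
Four-fold degenerate third positions: 4.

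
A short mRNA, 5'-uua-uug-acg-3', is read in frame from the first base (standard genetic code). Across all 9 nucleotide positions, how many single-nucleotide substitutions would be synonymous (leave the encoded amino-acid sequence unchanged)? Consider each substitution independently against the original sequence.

Codon 1 (UUA, Leu): 2 synonymous substitutions.
Codon 2 (UUG, Leu): 2 synonymous substitutions.
Codon 3 (ACG, Thr): 3 synonymous substitutions.
Total: 2 + 2 + 3 = 7.

7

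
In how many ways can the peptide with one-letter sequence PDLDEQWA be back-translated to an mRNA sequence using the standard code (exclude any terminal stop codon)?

Pro: 4 codons.
Asp: 2 codons.
Leu: 6 codons.
Asp: 2 codons.
Glu: 2 codons.
Gln: 2 codons.
Trp: 1 codon.
Ala: 4 codons.
4 × 2 × 6 × 2 × 2 × 2 × 1 × 4 = 1536.

1536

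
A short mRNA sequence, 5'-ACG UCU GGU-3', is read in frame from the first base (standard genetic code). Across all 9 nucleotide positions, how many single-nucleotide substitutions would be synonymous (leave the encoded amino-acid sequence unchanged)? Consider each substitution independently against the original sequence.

9

Codon 1 (ACG, Thr): 3 synonymous substitutions.
Codon 2 (UCU, Ser): 3 synonymous substitutions.
Codon 3 (GGU, Gly): 3 synonymous substitutions.
Total: 3 + 3 + 3 = 9.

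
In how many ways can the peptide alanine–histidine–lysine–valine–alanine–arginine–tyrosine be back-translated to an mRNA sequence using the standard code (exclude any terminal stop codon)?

3072

Ala: 4 codons.
His: 2 codons.
Lys: 2 codons.
Val: 4 codons.
Ala: 4 codons.
Arg: 6 codons.
Tyr: 2 codons.
4 × 2 × 2 × 4 × 4 × 6 × 2 = 3072.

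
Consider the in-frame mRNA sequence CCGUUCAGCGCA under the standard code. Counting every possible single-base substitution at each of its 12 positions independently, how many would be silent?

Codon 1 (CCG, Pro): 3 synonymous substitutions.
Codon 2 (UUC, Phe): 1 synonymous substitution.
Codon 3 (AGC, Ser): 1 synonymous substitution.
Codon 4 (GCA, Ala): 3 synonymous substitutions.
Total: 3 + 1 + 1 + 3 = 8.

8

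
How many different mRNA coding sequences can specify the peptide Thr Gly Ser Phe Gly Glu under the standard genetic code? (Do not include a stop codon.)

Thr: 4 codons.
Gly: 4 codons.
Ser: 6 codons.
Phe: 2 codons.
Gly: 4 codons.
Glu: 2 codons.
4 × 4 × 6 × 2 × 4 × 2 = 1536.

1536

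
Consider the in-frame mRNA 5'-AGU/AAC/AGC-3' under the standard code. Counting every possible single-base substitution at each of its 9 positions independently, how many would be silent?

Codon 1 (AGU, Ser): 1 synonymous substitution.
Codon 2 (AAC, Asn): 1 synonymous substitution.
Codon 3 (AGC, Ser): 1 synonymous substitution.
Total: 1 + 1 + 1 = 3.

3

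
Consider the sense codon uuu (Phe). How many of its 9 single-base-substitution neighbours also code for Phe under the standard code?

Position 1: none → 0 synonymous.
Position 2: none → 0 synonymous.
Position 3: UUC → 1 synonymous.
Total: 0 + 0 + 1 = 1.

1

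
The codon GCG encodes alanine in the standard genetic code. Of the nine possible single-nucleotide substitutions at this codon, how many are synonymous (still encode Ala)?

3

Position 1: none → 0 synonymous.
Position 2: none → 0 synonymous.
Position 3: GCU, GCC, GCA → 3 synonymous.
Total: 0 + 0 + 3 = 3.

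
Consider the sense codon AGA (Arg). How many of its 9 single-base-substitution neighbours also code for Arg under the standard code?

2

Position 1: CGA → 1 synonymous.
Position 2: none → 0 synonymous.
Position 3: AGG → 1 synonymous.
Total: 1 + 0 + 1 = 2.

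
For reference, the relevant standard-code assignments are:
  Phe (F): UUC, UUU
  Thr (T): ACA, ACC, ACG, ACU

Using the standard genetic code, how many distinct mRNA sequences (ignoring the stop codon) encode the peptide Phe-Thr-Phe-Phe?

32

Phe: 2 codons.
Thr: 4 codons.
Phe: 2 codons.
Phe: 2 codons.
2 × 4 × 2 × 2 = 32.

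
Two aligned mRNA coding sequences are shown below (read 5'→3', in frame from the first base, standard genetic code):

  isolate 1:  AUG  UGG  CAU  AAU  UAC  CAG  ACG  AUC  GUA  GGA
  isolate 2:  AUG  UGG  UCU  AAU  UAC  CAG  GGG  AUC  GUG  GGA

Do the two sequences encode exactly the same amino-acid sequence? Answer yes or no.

Codon 1: AUG Met / AUG Met — identical.
Codon 2: UGG Trp / UGG Trp — identical.
Codon 3: CAU His / UCU Ser — nonsynonymous.
Codon 4: AAU Asn / AAU Asn — identical.
Codon 5: UAC Tyr / UAC Tyr — identical.
Codon 6: CAG Gln / CAG Gln — identical.
Codon 7: ACG Thr / GGG Gly — nonsynonymous.
Codon 8: AUC Ile / AUC Ile — identical.
Codon 9: GUA Val / GUG Val — synonymous.
Codon 10: GGA Gly / GGA Gly — identical.
Nonsynonymous differences: 2 → different protein.

no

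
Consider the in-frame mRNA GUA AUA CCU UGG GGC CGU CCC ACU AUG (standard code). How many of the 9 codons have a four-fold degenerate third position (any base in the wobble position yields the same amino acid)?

Codon 1 GUA (Val): third position 4-fold.
Codon 2 AUA (Ile): third position 3-fold.
Codon 3 CCU (Pro): third position 4-fold.
Codon 4 UGG (Trp): third position 1-fold.
Codon 5 GGC (Gly): third position 4-fold.
Codon 6 CGU (Arg): third position 4-fold.
Codon 7 CCC (Pro): third position 4-fold.
Codon 8 ACU (Thr): third position 4-fold.
Codon 9 AUG (Met): third position 1-fold.
Four-fold degenerate third positions: 6.

6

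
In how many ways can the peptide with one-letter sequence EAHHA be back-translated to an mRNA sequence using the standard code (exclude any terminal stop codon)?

128

Glu: 2 codons.
Ala: 4 codons.
His: 2 codons.
His: 2 codons.
Ala: 4 codons.
2 × 4 × 2 × 2 × 4 = 128.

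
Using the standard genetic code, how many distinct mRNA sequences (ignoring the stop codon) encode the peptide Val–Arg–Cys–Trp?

48

Val: 4 codons.
Arg: 6 codons.
Cys: 2 codons.
Trp: 1 codon.
4 × 6 × 2 × 1 = 48.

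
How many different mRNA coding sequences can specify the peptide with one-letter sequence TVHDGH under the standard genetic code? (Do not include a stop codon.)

Thr: 4 codons.
Val: 4 codons.
His: 2 codons.
Asp: 2 codons.
Gly: 4 codons.
His: 2 codons.
4 × 4 × 2 × 2 × 4 × 2 = 512.

512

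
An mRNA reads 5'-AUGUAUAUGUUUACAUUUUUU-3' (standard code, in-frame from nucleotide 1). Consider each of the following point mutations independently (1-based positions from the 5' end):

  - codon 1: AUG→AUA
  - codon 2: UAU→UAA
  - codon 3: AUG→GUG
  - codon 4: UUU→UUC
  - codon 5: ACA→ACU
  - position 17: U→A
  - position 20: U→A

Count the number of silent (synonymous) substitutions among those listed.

Codon 1: AUG (Met) → AUA (Ile) — missense.
Codon 2: UAU (Tyr) → UAA (Stop) — nonsense.
Codon 3: AUG (Met) → GUG (Val) — missense.
Codon 4: UUU (Phe) → UUC (Phe) — synonymous.
Codon 5: ACA (Thr) → ACU (Thr) — synonymous.
Codon 6: UUU (Phe) → UAU (Tyr) — missense.
Codon 7: UUU (Phe) → UAU (Tyr) — missense.
Synonymous: 2 of 7.

2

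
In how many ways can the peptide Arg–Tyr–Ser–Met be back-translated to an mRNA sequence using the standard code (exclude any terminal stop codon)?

72

Arg: 6 codons.
Tyr: 2 codons.
Ser: 6 codons.
Met: 1 codon.
6 × 2 × 6 × 1 = 72.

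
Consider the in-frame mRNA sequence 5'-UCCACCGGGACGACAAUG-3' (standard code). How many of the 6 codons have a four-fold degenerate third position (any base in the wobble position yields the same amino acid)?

5

Codon 1 UCC (Ser): third position 4-fold.
Codon 2 ACC (Thr): third position 4-fold.
Codon 3 GGG (Gly): third position 4-fold.
Codon 4 ACG (Thr): third position 4-fold.
Codon 5 ACA (Thr): third position 4-fold.
Codon 6 AUG (Met): third position 1-fold.
Four-fold degenerate third positions: 5.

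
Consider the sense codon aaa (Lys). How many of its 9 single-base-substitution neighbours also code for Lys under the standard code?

Position 1: none → 0 synonymous.
Position 2: none → 0 synonymous.
Position 3: AAG → 1 synonymous.
Total: 0 + 0 + 1 = 1.

1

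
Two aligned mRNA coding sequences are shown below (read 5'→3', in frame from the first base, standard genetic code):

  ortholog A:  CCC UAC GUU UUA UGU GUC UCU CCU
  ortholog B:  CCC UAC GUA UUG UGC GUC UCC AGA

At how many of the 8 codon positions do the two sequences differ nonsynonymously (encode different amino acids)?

Codon 1: CCC Pro / CCC Pro — identical.
Codon 2: UAC Tyr / UAC Tyr — identical.
Codon 3: GUU Val / GUA Val — synonymous.
Codon 4: UUA Leu / UUG Leu — synonymous.
Codon 5: UGU Cys / UGC Cys — synonymous.
Codon 6: GUC Val / GUC Val — identical.
Codon 7: UCU Ser / UCC Ser — synonymous.
Codon 8: CCU Pro / AGA Arg — nonsynonymous.
Nonsynonymous differences: 1.

1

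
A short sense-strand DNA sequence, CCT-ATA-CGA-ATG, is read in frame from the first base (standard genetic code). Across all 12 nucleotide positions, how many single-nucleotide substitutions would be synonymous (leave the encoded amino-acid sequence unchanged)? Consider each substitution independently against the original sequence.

Codon 1 (CCT, Pro): 3 synonymous substitutions.
Codon 2 (ATA, Ile): 2 synonymous substitutions.
Codon 3 (CGA, Arg): 4 synonymous substitutions.
Codon 4 (ATG, Met): 0 synonymous substitutions.
Total: 3 + 2 + 4 + 0 = 9.

9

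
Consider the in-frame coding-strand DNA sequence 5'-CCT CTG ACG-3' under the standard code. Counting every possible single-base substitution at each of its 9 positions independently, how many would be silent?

Codon 1 (CCT, Pro): 3 synonymous substitutions.
Codon 2 (CTG, Leu): 4 synonymous substitutions.
Codon 3 (ACG, Thr): 3 synonymous substitutions.
Total: 3 + 4 + 3 = 10.

10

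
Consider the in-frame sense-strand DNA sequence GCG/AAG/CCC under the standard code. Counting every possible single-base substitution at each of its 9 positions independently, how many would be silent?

7

Codon 1 (GCG, Ala): 3 synonymous substitutions.
Codon 2 (AAG, Lys): 1 synonymous substitution.
Codon 3 (CCC, Pro): 3 synonymous substitutions.
Total: 3 + 1 + 3 = 7.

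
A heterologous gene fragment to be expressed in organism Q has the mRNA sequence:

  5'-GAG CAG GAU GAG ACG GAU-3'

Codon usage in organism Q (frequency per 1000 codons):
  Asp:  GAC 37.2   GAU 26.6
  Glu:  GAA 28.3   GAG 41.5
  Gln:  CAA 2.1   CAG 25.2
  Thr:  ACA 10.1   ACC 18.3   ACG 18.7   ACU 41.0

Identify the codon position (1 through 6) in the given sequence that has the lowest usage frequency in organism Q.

5

Codon 1 GAG (Glu): 41.5 per 1000.
Codon 2 CAG (Gln): 25.2 per 1000.
Codon 3 GAU (Asp): 26.6 per 1000.
Codon 4 GAG (Glu): 41.5 per 1000.
Codon 5 ACG (Thr): 18.7 per 1000.
Codon 6 GAU (Asp): 26.6 per 1000.
Lowest frequency is 18.7 at codon 5.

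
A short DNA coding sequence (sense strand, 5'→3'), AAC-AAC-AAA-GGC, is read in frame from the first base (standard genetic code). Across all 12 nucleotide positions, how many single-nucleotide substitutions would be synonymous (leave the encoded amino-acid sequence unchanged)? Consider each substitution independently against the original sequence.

Codon 1 (AAC, Asn): 1 synonymous substitution.
Codon 2 (AAC, Asn): 1 synonymous substitution.
Codon 3 (AAA, Lys): 1 synonymous substitution.
Codon 4 (GGC, Gly): 3 synonymous substitutions.
Total: 1 + 1 + 1 + 3 = 6.

6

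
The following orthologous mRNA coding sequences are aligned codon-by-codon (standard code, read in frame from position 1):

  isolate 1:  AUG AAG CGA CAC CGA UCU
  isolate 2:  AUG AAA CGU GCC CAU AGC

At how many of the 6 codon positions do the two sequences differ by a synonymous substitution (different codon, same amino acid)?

Codon 1: AUG Met / AUG Met — identical.
Codon 2: AAG Lys / AAA Lys — synonymous.
Codon 3: CGA Arg / CGU Arg — synonymous.
Codon 4: CAC His / GCC Ala — nonsynonymous.
Codon 5: CGA Arg / CAU His — nonsynonymous.
Codon 6: UCU Ser / AGC Ser — synonymous.
Synonymous differences: 3.

3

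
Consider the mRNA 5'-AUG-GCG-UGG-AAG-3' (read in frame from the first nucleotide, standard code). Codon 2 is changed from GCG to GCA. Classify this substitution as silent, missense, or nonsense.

Position 6 falls in codon 2: GCG → Ala.
After the substitution the codon is GCA → Ala.
Both encode Ala, so the change is synonymous.

silent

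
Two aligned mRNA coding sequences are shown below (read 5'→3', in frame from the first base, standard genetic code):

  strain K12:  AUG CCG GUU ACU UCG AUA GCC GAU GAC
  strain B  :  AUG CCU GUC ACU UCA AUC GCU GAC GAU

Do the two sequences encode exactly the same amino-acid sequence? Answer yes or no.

yes

Codon 1: AUG Met / AUG Met — identical.
Codon 2: CCG Pro / CCU Pro — synonymous.
Codon 3: GUU Val / GUC Val — synonymous.
Codon 4: ACU Thr / ACU Thr — identical.
Codon 5: UCG Ser / UCA Ser — synonymous.
Codon 6: AUA Ile / AUC Ile — synonymous.
Codon 7: GCC Ala / GCU Ala — synonymous.
Codon 8: GAU Asp / GAC Asp — synonymous.
Codon 9: GAC Asp / GAU Asp — synonymous.
Nonsynonymous differences: 0 → same protein.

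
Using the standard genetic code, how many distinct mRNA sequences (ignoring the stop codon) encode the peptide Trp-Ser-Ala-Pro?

96

Trp: 1 codon.
Ser: 6 codons.
Ala: 4 codons.
Pro: 4 codons.
1 × 6 × 4 × 4 = 96.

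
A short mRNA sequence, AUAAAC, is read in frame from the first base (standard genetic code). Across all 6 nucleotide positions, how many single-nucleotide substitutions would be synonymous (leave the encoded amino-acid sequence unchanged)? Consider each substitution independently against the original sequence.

Codon 1 (AUA, Ile): 2 synonymous substitutions.
Codon 2 (AAC, Asn): 1 synonymous substitution.
Total: 2 + 1 = 3.

3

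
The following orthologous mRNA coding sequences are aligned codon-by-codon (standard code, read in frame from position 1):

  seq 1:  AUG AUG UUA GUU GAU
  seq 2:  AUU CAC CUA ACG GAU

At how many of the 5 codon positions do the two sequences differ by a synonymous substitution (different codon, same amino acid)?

1

Codon 1: AUG Met / AUU Ile — nonsynonymous.
Codon 2: AUG Met / CAC His — nonsynonymous.
Codon 3: UUA Leu / CUA Leu — synonymous.
Codon 4: GUU Val / ACG Thr — nonsynonymous.
Codon 5: GAU Asp / GAU Asp — identical.
Synonymous differences: 1.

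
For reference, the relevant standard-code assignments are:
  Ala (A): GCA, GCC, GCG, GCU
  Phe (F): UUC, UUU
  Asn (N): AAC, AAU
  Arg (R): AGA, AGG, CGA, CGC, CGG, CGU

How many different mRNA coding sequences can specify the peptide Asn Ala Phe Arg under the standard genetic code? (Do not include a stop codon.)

96

Asn: 2 codons.
Ala: 4 codons.
Phe: 2 codons.
Arg: 6 codons.
2 × 4 × 2 × 6 = 96.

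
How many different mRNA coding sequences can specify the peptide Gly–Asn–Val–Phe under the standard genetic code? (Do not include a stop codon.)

Gly: 4 codons.
Asn: 2 codons.
Val: 4 codons.
Phe: 2 codons.
4 × 2 × 4 × 2 = 64.

64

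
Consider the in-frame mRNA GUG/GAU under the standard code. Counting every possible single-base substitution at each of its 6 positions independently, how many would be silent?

Codon 1 (GUG, Val): 3 synonymous substitutions.
Codon 2 (GAU, Asp): 1 synonymous substitution.
Total: 3 + 1 = 4.

4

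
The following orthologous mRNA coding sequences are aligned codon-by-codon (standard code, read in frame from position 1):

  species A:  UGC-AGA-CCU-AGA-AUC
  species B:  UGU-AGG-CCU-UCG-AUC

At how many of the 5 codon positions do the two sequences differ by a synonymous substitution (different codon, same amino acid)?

Codon 1: UGC Cys / UGU Cys — synonymous.
Codon 2: AGA Arg / AGG Arg — synonymous.
Codon 3: CCU Pro / CCU Pro — identical.
Codon 4: AGA Arg / UCG Ser — nonsynonymous.
Codon 5: AUC Ile / AUC Ile — identical.
Synonymous differences: 2.

2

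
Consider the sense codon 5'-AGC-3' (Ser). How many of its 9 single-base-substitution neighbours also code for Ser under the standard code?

Position 1: none → 0 synonymous.
Position 2: none → 0 synonymous.
Position 3: AGU → 1 synonymous.
Total: 0 + 0 + 1 = 1.

1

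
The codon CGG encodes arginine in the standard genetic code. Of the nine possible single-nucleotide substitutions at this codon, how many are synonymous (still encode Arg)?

4

Position 1: AGG → 1 synonymous.
Position 2: none → 0 synonymous.
Position 3: CGU, CGC, CGA → 3 synonymous.
Total: 1 + 0 + 3 = 4.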